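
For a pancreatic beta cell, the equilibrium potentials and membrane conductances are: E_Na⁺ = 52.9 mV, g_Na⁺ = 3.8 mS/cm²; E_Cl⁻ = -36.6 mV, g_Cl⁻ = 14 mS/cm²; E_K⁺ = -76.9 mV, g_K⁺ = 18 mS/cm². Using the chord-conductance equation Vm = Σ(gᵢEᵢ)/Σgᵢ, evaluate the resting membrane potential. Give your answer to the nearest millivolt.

Σ gᵢEᵢ = 3.8·(52.9) + 14·(-36.6) + 18·(-76.9) = -1695.58
Σ gᵢ = 3.8 + 14 + 18 = 35.8
Vm = -1695.58 / 35.8 = -47.36 mV

-47 mV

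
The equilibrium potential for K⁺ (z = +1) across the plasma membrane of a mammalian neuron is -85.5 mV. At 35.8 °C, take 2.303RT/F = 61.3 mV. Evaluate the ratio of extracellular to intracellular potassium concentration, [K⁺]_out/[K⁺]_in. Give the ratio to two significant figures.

log₁₀([out]/[in]) = E·z/(61.3) = -85.5 × 1 / 61.3 = -1.3948
[out]/[in] = 10^(-1.3948) = 0.04029

0.040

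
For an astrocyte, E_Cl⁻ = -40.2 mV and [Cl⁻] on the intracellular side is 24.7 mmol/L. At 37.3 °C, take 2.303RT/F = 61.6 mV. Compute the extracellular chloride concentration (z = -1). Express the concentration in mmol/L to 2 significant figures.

Nernst: E = (61.6/-1) · log₁₀([out]/[in]), so log₁₀([out]/[in]) = -40.2 × -1 / 61.6 = 0.6526.
[out]/[in] = 10^(0.6526) = 4.494.
[out] = 4.494 × 24.7 = 111 mmol/L.

110 mmol/L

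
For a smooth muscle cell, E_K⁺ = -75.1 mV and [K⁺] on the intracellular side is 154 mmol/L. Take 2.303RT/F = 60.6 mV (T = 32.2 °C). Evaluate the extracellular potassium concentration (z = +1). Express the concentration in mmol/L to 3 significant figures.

8.88 mmol/L

Nernst: E = (60.6/1) · log₁₀([out]/[in]), so log₁₀([out]/[in]) = -75.1 × 1 / 60.6 = -1.2393.
[out]/[in] = 10^(-1.2393) = 0.05764.
[out] = 0.05764 × 154 = 8.877 mmol/L.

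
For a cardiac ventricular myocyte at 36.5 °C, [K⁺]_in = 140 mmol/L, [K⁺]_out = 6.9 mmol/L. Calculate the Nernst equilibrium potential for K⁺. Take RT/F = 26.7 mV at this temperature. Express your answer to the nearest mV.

E = (26.7/z) · ln([K⁺]_out/[K⁺]_in) with z = +1.
= (26.7/1) · ln(6.9/140) = 26.70 · ln(0.04929)
= 26.70 · (-3.0101) = -80.37 mV

-80 mV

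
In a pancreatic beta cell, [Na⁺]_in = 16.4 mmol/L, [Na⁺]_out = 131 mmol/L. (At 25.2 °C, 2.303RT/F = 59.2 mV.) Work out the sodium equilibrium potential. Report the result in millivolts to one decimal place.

53.4 mV

E = (59.2/z) · log₁₀([Na⁺]_out/[Na⁺]_in) with z = +1.
= (59.2/1) · log₁₀(131/16.4) = 59.20 · log₁₀(7.988)
= 59.20 · (0.9024) = 53.42 mV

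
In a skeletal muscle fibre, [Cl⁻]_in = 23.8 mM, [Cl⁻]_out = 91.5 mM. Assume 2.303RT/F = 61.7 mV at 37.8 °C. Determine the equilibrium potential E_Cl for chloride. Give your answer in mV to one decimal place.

-36.1 mV

E = (61.7/z) · log₁₀([Cl⁻]_out/[Cl⁻]_in) with z = -1.
For an anion, dividing by z = -1 reverses the sign.
= (61.7/-1) · log₁₀(91.5/23.8) = -61.70 · log₁₀(3.845)
= -61.70 · (0.5848) = -36.08 mV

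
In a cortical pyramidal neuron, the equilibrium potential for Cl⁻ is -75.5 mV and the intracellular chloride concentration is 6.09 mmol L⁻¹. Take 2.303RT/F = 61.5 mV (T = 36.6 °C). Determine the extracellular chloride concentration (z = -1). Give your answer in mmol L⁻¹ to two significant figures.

100 mmol L⁻¹

Nernst: E = (61.5/-1) · log₁₀([out]/[in]), so log₁₀([out]/[in]) = -75.5 × -1 / 61.5 = 1.2276.
[out]/[in] = 10^(1.2276) = 16.89.
[out] = 16.89 × 6.09 = 102.9 mmol L⁻¹.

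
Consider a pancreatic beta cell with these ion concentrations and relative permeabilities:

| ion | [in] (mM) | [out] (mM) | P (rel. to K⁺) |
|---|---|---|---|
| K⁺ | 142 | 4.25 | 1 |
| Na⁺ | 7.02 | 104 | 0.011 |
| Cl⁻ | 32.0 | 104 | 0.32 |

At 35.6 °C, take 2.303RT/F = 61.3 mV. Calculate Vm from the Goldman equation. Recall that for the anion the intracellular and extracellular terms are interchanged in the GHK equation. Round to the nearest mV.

Vm = 61.3 · log₁₀[(Σ P·[cation]ₒ + Σ P·[anion]ᵢ) / (Σ P·[cation]ᵢ + Σ P·[anion]ₒ)]
Numerator = 1×4.25 + 0.011×104 + 0.32×32.0 = 15.63
Denominator = 1×142 + 0.011×7.02 + 0.32×104 = 175.4
Vm = 61.3 · log₁₀(0.089155) = 61.3 × (-1.0499) = -64.36 mV

-64 mV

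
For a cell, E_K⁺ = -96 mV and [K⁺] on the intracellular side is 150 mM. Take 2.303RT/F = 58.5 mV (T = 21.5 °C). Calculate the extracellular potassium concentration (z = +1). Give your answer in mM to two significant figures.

Nernst: E = (58.5/1) · log₁₀([out]/[in]), so log₁₀([out]/[in]) = -96.0 × 1 / 58.5 = -1.6410.
[out]/[in] = 10^(-1.6410) = 0.02285.
[out] = 0.02285 × 150 = 3.428 mM.

3.4 mM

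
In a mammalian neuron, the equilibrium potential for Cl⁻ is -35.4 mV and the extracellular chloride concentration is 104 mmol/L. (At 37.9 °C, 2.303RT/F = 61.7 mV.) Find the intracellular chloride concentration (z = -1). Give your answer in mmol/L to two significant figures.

28 mmol/L

Nernst: E = (61.7/-1) · log₁₀([out]/[in]), so log₁₀([out]/[in]) = -35.4 × -1 / 61.7 = 0.5737.
[out]/[in] = 10^(0.5737) = 3.748.
[in] = 104 / 3.748 = 27.75 mmol/L.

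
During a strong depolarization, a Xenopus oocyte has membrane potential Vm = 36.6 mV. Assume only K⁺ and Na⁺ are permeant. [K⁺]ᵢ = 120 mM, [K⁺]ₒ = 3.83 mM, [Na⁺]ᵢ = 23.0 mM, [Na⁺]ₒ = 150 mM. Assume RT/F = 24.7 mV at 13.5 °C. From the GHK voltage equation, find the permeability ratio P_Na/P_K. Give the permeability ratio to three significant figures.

Let α = P_Na/P_K. GHK: Vm = 24.7·ln[(Kₒ + α·Naₒ)/(Kᵢ + α·Naᵢ)].
e^(Vm/24.7) = e^(36.6/24.7) = 4.4008
So 4.4008·(Kᵢ + α·Naᵢ) = Kₒ + α·Naₒ → α = (4.4008·120.0 − 3.83) / (150.0 − 4.4008·23.0)
α = (528.1 − 3.83) / (150.0 − 101.2) = 524.3/48.78 = 10.75

10.7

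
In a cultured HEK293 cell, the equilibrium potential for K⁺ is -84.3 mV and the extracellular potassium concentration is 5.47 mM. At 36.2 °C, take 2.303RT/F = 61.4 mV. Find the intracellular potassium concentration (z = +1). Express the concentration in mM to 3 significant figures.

Nernst: E = (61.4/1) · log₁₀([out]/[in]), so log₁₀([out]/[in]) = -84.3 × 1 / 61.4 = -1.3730.
[out]/[in] = 10^(-1.3730) = 0.04237.
[in] = 5.47 / 0.04237 = 129.1 mM.

129 mM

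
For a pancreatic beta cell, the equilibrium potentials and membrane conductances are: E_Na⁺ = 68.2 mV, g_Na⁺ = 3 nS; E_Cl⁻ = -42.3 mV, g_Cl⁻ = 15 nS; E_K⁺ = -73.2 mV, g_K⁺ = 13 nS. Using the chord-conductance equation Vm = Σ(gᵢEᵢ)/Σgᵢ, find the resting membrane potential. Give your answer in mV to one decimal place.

Σ gᵢEᵢ = 3·(68.2) + 15·(-42.3) + 13·(-73.2) = -1381.50
Σ gᵢ = 3 + 15 + 13 = 31
Vm = -1381.50 / 31 = -44.56 mV

-44.6 mV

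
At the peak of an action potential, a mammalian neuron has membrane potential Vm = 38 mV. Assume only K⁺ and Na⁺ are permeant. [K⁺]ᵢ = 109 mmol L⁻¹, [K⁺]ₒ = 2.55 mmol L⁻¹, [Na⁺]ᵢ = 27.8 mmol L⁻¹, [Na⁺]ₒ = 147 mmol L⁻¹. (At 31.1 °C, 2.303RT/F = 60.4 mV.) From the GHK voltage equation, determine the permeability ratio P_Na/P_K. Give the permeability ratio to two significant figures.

16

Let α = P_Na/P_K. GHK: Vm = 60.4·log₁₀[(Kₒ + α·Naₒ)/(Kᵢ + α·Naᵢ)].
10^(Vm/60.4) = 10^(38.0/60.4) = 4.2573
So 4.2573·(Kᵢ + α·Naᵢ) = Kₒ + α·Naₒ → α = (4.2573·109.0 − 2.55) / (147.0 − 4.2573·27.8)
α = (464.1 − 2.55) / (147.0 − 118.4) = 461.5/28.65 = 16.11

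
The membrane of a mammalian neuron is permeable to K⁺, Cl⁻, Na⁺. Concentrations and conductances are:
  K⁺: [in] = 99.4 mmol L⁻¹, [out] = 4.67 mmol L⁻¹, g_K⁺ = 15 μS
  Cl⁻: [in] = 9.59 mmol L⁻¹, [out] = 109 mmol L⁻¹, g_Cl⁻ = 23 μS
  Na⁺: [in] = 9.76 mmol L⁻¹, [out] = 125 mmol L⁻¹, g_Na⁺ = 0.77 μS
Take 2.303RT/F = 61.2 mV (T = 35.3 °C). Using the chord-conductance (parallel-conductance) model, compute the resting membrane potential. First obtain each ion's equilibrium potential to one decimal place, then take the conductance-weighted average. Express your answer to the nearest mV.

E_K⁺ = (61.2/1)·log₁₀(4.67/99.4) = -81.3 mV
E_Cl⁻ = (61.2/-1)·log₁₀(109/9.59) = -64.6 mV
E_Na⁺ = (61.2/1)·log₁₀(125/9.76) = 67.8 mV
Vm = (Σ gᵢEᵢ)/(Σ gᵢ) = (15·-81.3 + 23·-64.6 + 0.77·67.8) / (15 + 23 + 0.77)
= -2653.09 / 38.77 = -68.43 mV

-68 mV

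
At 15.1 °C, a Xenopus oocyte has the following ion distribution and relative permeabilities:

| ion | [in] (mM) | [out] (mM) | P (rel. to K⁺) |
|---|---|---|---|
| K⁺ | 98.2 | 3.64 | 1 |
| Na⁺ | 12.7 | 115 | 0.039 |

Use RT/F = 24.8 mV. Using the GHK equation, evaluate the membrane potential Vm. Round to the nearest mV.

Vm = 24.8 · ln[(Σ P·[cation]ₒ + Σ P·[anion]ᵢ) / (Σ P·[cation]ᵢ + Σ P·[anion]ₒ)]
Numerator = 1×3.64 + 0.039×115 = 8.125
Denominator = 1×98.2 + 0.039×12.7 = 98.7
Vm = 24.8 · ln(0.082324) = 24.8 × (-2.4971) = -61.93 mV

-62 mV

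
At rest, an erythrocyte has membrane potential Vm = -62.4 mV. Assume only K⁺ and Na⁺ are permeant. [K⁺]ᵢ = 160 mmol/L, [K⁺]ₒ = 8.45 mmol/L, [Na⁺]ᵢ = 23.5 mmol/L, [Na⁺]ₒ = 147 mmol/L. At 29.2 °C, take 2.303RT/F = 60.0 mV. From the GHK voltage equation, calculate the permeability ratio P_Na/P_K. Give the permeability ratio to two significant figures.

0.042

Let α = P_Na/P_K. GHK: Vm = 60.0·log₁₀[(Kₒ + α·Naₒ)/(Kᵢ + α·Naᵢ)].
10^(Vm/60.0) = 10^(-62.4/60.0) = 0.091201
So 0.091201·(Kᵢ + α·Naᵢ) = Kₒ + α·Naₒ → α = (0.091201·160.0 − 8.45) / (147.0 − 0.091201·23.5)
α = (14.59 − 8.45) / (147.0 − 2.143) = 6.142/144.9 = 0.0424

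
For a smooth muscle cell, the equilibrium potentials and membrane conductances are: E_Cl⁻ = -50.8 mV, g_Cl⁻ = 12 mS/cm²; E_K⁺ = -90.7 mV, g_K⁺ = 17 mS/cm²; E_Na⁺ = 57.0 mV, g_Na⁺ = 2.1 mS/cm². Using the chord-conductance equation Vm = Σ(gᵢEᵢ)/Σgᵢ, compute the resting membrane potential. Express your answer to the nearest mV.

Σ gᵢEᵢ = 12·(-50.8) + 17·(-90.7) + 2.1·(57.0) = -2031.80
Σ gᵢ = 12 + 17 + 2.1 = 31.1
Vm = -2031.80 / 31.1 = -65.33 mV

-65 mV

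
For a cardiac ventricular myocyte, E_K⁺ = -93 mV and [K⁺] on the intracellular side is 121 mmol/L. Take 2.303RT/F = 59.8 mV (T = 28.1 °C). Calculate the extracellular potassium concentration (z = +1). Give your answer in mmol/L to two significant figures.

3.4 mmol/L

Nernst: E = (59.8/1) · log₁₀([out]/[in]), so log₁₀([out]/[in]) = -93.0 × 1 / 59.8 = -1.5552.
[out]/[in] = 10^(-1.5552) = 0.02785.
[out] = 0.02785 × 121 = 3.37 mmol/L.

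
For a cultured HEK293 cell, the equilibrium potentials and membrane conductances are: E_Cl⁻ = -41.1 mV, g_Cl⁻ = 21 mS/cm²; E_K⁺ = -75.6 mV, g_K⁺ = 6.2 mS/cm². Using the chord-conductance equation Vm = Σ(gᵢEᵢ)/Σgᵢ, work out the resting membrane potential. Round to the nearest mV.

Σ gᵢEᵢ = 21·(-41.1) + 6.2·(-75.6) = -1331.82
Σ gᵢ = 21 + 6.2 = 27.2
Vm = -1331.82 / 27.2 = -48.96 mV

-49 mV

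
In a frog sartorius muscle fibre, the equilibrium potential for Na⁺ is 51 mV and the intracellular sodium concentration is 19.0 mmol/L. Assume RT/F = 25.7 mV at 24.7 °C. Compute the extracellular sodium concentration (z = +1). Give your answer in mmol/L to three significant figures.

Nernst: E = (25.7/1) · ln([out]/[in]), so ln([out]/[in]) = 51.0 × 1 / 25.7 = 1.9844.
[out]/[in] = e^(1.9844) = 7.275.
[out] = 7.275 × 19.0 = 138.2 mmol/L.

138 mmol/L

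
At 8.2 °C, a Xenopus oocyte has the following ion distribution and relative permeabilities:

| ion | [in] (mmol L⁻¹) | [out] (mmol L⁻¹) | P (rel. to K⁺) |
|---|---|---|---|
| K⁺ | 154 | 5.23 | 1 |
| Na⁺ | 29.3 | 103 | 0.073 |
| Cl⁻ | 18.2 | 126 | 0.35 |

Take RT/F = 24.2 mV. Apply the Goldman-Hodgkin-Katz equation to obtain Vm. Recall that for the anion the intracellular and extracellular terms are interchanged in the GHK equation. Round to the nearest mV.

Vm = 24.2 · ln[(Σ P·[cation]ₒ + Σ P·[anion]ᵢ) / (Σ P·[cation]ᵢ + Σ P·[anion]ₒ)]
Numerator = 1×5.23 + 0.073×103 + 0.35×18.2 = 19.12
Denominator = 1×154 + 0.073×29.3 + 0.35×126 = 200.2
Vm = 24.2 · ln(0.095481) = 24.2 × (-2.3488) = -56.84 mV

-57 mV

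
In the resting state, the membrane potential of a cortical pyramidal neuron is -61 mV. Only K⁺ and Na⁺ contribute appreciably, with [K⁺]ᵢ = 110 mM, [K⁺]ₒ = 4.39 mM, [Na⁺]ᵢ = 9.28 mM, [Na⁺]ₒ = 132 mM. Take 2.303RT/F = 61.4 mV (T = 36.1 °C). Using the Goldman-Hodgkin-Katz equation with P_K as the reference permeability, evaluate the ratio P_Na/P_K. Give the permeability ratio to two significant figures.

0.052

Let α = P_Na/P_K. GHK: Vm = 61.4·log₁₀[(Kₒ + α·Naₒ)/(Kᵢ + α·Naᵢ)].
10^(Vm/61.4) = 10^(-61.0/61.4) = 0.10151
So 0.10151·(Kᵢ + α·Naᵢ) = Kₒ + α·Naₒ → α = (0.10151·110.0 − 4.39) / (132.0 − 0.10151·9.28)
α = (11.17 − 4.39) / (132.0 − 0.942) = 6.776/131.1 = 0.0517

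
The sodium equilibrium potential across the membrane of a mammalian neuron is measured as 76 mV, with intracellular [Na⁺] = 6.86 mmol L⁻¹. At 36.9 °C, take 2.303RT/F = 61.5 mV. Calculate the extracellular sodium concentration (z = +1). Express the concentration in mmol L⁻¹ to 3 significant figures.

Nernst: E = (61.5/1) · log₁₀([out]/[in]), so log₁₀([out]/[in]) = 76.0 × 1 / 61.5 = 1.2358.
[out]/[in] = 10^(1.2358) = 17.21.
[out] = 17.21 × 6.86 = 118.1 mmol L⁻¹.

118 mmol L⁻¹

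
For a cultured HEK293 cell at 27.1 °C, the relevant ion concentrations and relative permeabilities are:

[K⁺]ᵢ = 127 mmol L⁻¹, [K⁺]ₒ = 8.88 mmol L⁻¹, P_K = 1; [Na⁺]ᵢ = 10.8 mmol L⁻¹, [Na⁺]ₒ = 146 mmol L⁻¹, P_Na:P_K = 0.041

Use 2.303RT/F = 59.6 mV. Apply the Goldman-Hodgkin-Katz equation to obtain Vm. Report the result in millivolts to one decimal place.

-55.6 mV

Vm = 59.6 · log₁₀[(Σ P·[cation]ₒ + Σ P·[anion]ᵢ) / (Σ P·[cation]ᵢ + Σ P·[anion]ₒ)]
Numerator = 1×8.88 + 0.041×146 = 14.87
Denominator = 1×127 + 0.041×10.8 = 127.4
Vm = 59.6 · log₁₀(0.11665) = 59.6 × (-0.9331) = -55.61 mV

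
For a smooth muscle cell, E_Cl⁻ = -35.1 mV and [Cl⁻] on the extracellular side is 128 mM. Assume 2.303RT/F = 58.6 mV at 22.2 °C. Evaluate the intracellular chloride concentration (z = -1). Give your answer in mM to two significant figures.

Nernst: E = (58.6/-1) · log₁₀([out]/[in]), so log₁₀([out]/[in]) = -35.1 × -1 / 58.6 = 0.5990.
[out]/[in] = 10^(0.5990) = 3.972.
[in] = 128 / 3.972 = 32.23 mM.

32 mM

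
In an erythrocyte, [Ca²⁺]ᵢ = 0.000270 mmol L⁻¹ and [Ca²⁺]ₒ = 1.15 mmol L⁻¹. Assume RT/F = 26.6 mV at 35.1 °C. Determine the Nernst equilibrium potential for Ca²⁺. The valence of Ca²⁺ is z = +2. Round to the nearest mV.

E = (26.6/z) · ln([Ca²⁺]_out/[Ca²⁺]_in) with z = +2.
= (26.6/2) · ln(1.15/0.000270) = 13.30 · ln(4259)
= 13.30 · (8.3569) = 111.15 mV

111 mV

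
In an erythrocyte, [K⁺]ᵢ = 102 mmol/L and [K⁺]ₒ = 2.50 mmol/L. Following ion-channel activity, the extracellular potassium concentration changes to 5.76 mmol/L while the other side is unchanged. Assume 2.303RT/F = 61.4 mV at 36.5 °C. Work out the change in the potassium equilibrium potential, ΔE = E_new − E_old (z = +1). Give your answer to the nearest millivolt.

22 mV

E_old = (61.4/1)·log₁₀(2.50/102) = -98.89 mV
E_new = (61.4/1)·log₁₀(5.76/102) = -76.64 mV
ΔE = -76.64 − (-98.89) = 22.26 mV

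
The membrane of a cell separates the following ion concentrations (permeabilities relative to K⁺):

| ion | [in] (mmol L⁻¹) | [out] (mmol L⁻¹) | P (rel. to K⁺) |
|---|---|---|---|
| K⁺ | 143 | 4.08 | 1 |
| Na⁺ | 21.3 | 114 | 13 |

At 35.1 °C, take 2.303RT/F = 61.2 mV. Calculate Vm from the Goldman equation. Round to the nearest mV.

Vm = 61.2 · log₁₀[(Σ P·[cation]ₒ + Σ P·[anion]ᵢ) / (Σ P·[cation]ᵢ + Σ P·[anion]ₒ)]
Numerator = 1×4.08 + 13×114 = 1486
Denominator = 1×143 + 13×21.3 = 419.9
Vm = 61.2 · log₁₀(3.5391) = 61.2 × (0.5489) = 33.59 mV

34 mV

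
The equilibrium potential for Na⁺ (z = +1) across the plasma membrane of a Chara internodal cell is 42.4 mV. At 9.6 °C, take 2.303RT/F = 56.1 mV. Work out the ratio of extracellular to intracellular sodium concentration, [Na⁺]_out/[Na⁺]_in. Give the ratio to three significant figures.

log₁₀([out]/[in]) = E·z/(56.1) = 42.4 × 1 / 56.1 = 0.7558
[out]/[in] = 10^(0.7558) = 5.699

5.70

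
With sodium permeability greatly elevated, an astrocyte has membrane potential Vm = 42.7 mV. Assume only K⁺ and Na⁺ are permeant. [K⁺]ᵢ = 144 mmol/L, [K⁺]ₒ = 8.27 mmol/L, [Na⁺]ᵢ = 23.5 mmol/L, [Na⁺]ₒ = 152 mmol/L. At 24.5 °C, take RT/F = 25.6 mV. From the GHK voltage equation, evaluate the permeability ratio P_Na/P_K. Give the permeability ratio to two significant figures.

Let α = P_Na/P_K. GHK: Vm = 25.6·ln[(Kₒ + α·Naₒ)/(Kᵢ + α·Naᵢ)].
e^(Vm/25.6) = e^(42.7/25.6) = 5.3014
So 5.3014·(Kᵢ + α·Naᵢ) = Kₒ + α·Naₒ → α = (5.3014·144.0 − 8.27) / (152.0 − 5.3014·23.5)
α = (763.4 − 8.27) / (152.0 − 124.6) = 755.1/27.42 = 27.54

28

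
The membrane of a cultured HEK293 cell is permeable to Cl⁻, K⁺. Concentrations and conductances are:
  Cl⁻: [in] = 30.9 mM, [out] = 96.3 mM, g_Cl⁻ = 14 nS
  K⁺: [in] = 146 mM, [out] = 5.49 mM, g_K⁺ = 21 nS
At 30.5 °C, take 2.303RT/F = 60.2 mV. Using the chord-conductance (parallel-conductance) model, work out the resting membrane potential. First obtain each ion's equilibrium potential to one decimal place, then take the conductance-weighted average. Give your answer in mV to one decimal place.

-63.4 mV

E_Cl⁻ = (60.2/-1)·log₁₀(96.3/30.9) = -29.7 mV
E_K⁺ = (60.2/1)·log₁₀(5.49/146) = -85.8 mV
Vm = (Σ gᵢEᵢ)/(Σ gᵢ) = (14·-29.7 + 21·-85.8) / (14 + 21)
= -2217.60 / 35 = -63.36 mV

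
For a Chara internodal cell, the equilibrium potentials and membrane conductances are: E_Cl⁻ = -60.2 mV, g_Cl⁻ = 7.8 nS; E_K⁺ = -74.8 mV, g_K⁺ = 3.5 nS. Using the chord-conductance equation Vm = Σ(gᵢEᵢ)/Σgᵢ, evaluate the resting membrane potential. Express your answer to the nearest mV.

Σ gᵢEᵢ = 7.8·(-60.2) + 3.5·(-74.8) = -731.36
Σ gᵢ = 7.8 + 3.5 = 11.3
Vm = -731.36 / 11.3 = -64.72 mV

-65 mV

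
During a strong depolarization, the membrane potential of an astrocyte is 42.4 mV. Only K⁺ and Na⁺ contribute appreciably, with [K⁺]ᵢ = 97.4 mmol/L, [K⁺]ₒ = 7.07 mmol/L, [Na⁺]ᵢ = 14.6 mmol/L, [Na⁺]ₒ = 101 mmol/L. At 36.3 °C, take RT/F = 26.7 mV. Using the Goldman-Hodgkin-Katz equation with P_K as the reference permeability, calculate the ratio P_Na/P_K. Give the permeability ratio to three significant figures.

Let α = P_Na/P_K. GHK: Vm = 26.7·ln[(Kₒ + α·Naₒ)/(Kᵢ + α·Naᵢ)].
e^(Vm/26.7) = e^(42.4/26.7) = 4.894
So 4.894·(Kᵢ + α·Naᵢ) = Kₒ + α·Naₒ → α = (4.894·97.4 − 7.07) / (101.0 − 4.894·14.6)
α = (476.7 − 7.07) / (101.0 − 71.45) = 469.6/29.55 = 15.89

15.9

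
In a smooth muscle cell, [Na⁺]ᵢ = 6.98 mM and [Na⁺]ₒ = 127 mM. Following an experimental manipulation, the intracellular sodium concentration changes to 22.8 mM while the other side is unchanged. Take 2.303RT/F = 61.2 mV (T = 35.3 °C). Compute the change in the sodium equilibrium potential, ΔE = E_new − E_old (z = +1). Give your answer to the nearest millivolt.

E_old = (61.2/1)·log₁₀(127/6.98) = 77.11 mV
E_new = (61.2/1)·log₁₀(127/22.8) = 45.65 mV
ΔE = 45.65 − (77.11) = -31.46 mV

-31 mV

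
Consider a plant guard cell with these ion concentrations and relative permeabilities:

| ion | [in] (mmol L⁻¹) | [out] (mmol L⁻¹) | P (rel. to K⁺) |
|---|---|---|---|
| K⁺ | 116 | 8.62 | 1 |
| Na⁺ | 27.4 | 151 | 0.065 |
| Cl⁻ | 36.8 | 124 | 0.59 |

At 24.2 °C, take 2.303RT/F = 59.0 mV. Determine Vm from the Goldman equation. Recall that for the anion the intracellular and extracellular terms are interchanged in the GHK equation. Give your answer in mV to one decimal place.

Vm = 59.0 · log₁₀[(Σ P·[cation]ₒ + Σ P·[anion]ᵢ) / (Σ P·[cation]ᵢ + Σ P·[anion]ₒ)]
Numerator = 1×8.62 + 0.065×151 + 0.59×36.8 = 40.15
Denominator = 1×116 + 0.065×27.4 + 0.59×124 = 190.9
Vm = 59.0 · log₁₀(0.21026) = 59.0 × (-0.6772) = -39.96 mV

-40.0 mV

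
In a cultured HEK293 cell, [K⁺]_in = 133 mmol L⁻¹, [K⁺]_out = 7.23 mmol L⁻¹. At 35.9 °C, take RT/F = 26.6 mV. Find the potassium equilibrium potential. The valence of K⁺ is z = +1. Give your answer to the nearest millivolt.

E = (26.6/z) · ln([K⁺]_out/[K⁺]_in) with z = +1.
= (26.6/1) · ln(7.23/133) = 26.60 · ln(0.05436)
= 26.60 · (-2.9121) = -77.46 mV

-77 mV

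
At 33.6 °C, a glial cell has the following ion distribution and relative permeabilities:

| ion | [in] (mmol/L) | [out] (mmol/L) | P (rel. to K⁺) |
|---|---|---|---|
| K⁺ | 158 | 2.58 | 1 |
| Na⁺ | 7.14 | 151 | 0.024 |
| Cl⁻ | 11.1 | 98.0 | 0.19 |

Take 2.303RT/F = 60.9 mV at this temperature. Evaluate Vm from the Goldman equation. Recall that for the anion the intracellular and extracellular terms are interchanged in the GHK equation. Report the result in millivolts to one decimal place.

Vm = 60.9 · log₁₀[(Σ P·[cation]ₒ + Σ P·[anion]ᵢ) / (Σ P·[cation]ᵢ + Σ P·[anion]ₒ)]
Numerator = 1×2.58 + 0.024×151 + 0.19×11.1 = 8.313
Denominator = 1×158 + 0.024×7.14 + 0.19×98.0 = 176.8
Vm = 60.9 · log₁₀(0.047022) = 60.9 × (-1.3277) = -80.86 mV

-80.9 mV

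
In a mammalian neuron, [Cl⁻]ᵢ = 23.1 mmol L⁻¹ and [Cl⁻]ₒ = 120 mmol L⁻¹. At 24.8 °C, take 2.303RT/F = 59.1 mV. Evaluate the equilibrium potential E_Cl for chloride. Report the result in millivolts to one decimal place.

E = (59.1/z) · log₁₀([Cl⁻]_out/[Cl⁻]_in) with z = -1.
For an anion, dividing by z = -1 reverses the sign.
= (59.1/-1) · log₁₀(120/23.1) = -59.10 · log₁₀(5.195)
= -59.10 · (0.7156) = -42.29 mV

-42.3 mV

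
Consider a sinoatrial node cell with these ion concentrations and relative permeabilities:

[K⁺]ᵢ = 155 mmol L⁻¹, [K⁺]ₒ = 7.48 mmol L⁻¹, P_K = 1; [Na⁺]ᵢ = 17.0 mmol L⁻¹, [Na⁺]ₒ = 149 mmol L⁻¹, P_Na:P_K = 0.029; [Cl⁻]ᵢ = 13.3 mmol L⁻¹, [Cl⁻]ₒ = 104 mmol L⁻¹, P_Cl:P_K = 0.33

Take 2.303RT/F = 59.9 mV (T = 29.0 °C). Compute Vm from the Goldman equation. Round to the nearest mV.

Vm = 59.9 · log₁₀[(Σ P·[cation]ₒ + Σ P·[anion]ᵢ) / (Σ P·[cation]ᵢ + Σ P·[anion]ₒ)]
Numerator = 1×7.48 + 0.029×149 + 0.33×13.3 = 16.19
Denominator = 1×155 + 0.029×17.0 + 0.33×104 = 189.8
Vm = 59.9 · log₁₀(0.085294) = 59.9 × (-1.0691) = -64.04 mV

-64 mV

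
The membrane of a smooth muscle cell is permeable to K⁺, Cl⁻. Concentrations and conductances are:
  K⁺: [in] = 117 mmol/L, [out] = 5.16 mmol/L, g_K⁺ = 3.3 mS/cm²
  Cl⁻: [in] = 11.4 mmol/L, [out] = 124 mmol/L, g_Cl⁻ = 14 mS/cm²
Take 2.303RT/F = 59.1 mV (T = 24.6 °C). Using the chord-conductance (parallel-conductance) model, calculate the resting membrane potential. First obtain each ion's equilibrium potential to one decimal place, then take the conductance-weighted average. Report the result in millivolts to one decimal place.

E_K⁺ = (59.1/1)·log₁₀(5.16/117) = -80.1 mV
E_Cl⁻ = (59.1/-1)·log₁₀(124/11.4) = -61.3 mV
Vm = (Σ gᵢEᵢ)/(Σ gᵢ) = (3.3·-80.1 + 14·-61.3) / (3.3 + 14)
= -1122.53 / 17.3 = -64.89 mV

-64.9 mV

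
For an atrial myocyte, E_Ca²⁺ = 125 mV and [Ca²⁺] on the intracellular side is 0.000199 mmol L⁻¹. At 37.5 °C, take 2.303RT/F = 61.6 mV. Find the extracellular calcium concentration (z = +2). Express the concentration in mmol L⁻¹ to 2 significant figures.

Nernst: E = (61.6/2) · log₁₀([out]/[in]), so log₁₀([out]/[in]) = 125.0 × 2 / 61.6 = 4.0584.
[out]/[in] = 10^(4.0584) = 1.144e+04.
[out] = 1.144e+04 × 0.000199 = 2.277 mmol L⁻¹.

2.3 mmol L⁻¹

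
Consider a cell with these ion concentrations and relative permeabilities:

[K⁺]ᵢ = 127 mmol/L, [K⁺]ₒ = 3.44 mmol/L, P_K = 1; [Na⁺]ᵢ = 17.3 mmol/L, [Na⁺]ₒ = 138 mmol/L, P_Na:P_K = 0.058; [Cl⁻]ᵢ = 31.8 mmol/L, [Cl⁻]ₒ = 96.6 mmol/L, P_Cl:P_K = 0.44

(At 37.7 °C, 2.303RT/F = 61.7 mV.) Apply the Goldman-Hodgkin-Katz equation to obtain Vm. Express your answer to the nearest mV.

Vm = 61.7 · log₁₀[(Σ P·[cation]ₒ + Σ P·[anion]ᵢ) / (Σ P·[cation]ᵢ + Σ P·[anion]ₒ)]
Numerator = 1×3.44 + 0.058×138 + 0.44×31.8 = 25.44
Denominator = 1×127 + 0.058×17.3 + 0.44×96.6 = 170.5
Vm = 61.7 · log₁₀(0.14918) = 61.7 × (-0.8263) = -50.98 mV

-51 mV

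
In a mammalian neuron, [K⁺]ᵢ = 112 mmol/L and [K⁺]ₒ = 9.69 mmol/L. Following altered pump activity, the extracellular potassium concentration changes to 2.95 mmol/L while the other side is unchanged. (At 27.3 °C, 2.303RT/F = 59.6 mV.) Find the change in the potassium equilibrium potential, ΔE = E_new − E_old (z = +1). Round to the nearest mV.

E_old = (59.6/1)·log₁₀(9.69/112) = -63.35 mV
E_new = (59.6/1)·log₁₀(2.95/112) = -94.13 mV
ΔE = -94.13 − (-63.35) = -30.78 mV

-31 mV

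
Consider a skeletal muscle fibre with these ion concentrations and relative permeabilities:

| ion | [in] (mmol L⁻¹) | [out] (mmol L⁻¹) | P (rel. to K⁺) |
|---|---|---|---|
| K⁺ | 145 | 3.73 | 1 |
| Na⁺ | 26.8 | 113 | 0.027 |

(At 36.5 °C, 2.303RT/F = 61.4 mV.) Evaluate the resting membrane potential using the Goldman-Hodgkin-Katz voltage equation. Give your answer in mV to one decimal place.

Vm = 61.4 · log₁₀[(Σ P·[cation]ₒ + Σ P·[anion]ᵢ) / (Σ P·[cation]ᵢ + Σ P·[anion]ₒ)]
Numerator = 1×3.73 + 0.027×113 = 6.781
Denominator = 1×145 + 0.027×26.8 = 145.7
Vm = 61.4 · log₁₀(0.046533) = 61.4 × (-1.3322) = -81.80 mV

-81.8 mV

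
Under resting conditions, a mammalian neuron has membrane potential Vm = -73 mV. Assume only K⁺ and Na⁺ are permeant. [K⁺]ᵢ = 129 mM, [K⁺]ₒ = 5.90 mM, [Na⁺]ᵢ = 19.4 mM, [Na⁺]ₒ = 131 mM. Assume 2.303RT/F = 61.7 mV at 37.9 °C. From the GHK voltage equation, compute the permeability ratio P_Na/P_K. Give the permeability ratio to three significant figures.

Let α = P_Na/P_K. GHK: Vm = 61.7·log₁₀[(Kₒ + α·Naₒ)/(Kᵢ + α·Naᵢ)].
10^(Vm/61.7) = 10^(-73.0/61.7) = 0.065593
So 0.065593·(Kᵢ + α·Naᵢ) = Kₒ + α·Naₒ → α = (0.065593·129.0 − 5.9) / (131.0 − 0.065593·19.4)
α = (8.461 − 5.9) / (131.0 − 1.272) = 2.561/129.7 = 0.01974

0.0197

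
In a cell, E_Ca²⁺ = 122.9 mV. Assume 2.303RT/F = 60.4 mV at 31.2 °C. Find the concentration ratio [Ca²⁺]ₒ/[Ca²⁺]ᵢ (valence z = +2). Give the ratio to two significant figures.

12000

log₁₀([out]/[in]) = E·z/(60.4) = 122.9 × 2 / 60.4 = 4.0695
[out]/[in] = 10^(4.0695) = 1.174e+04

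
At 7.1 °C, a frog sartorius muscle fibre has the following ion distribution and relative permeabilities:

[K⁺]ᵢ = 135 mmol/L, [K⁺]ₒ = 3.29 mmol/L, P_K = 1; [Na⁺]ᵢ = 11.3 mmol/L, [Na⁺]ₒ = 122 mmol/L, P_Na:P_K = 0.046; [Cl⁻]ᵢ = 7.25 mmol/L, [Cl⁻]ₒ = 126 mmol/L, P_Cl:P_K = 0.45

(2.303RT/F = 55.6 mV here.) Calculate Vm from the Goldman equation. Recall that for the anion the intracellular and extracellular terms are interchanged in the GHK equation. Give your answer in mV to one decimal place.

-66.6 mV

Vm = 55.6 · log₁₀[(Σ P·[cation]ₒ + Σ P·[anion]ᵢ) / (Σ P·[cation]ᵢ + Σ P·[anion]ₒ)]
Numerator = 1×3.29 + 0.046×122 + 0.45×7.25 = 12.16
Denominator = 1×135 + 0.046×11.3 + 0.45×126 = 192.2
Vm = 55.6 · log₁₀(0.063284) = 55.6 × (-1.1987) = -66.65 mV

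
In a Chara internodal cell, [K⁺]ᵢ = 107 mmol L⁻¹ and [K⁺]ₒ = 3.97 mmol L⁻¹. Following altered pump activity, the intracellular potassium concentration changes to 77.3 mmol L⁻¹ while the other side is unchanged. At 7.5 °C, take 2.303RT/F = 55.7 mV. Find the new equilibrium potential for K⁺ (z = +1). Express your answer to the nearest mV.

After the shift: [K⁺]_out = 3.97, [K⁺]_in = 77.3 mmol L⁻¹.
E_new = (55.7/1)·log₁₀(3.97/77.3) = 55.70 · (-1.2894) = -71.82 mV

-72 mV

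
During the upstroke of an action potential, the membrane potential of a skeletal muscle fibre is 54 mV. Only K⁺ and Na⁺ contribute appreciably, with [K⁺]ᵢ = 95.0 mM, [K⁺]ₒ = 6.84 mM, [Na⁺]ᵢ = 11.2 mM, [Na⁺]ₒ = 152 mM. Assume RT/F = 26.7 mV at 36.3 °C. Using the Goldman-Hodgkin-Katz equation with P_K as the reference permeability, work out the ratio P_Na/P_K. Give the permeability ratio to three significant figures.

Let α = P_Na/P_K. GHK: Vm = 26.7·ln[(Kₒ + α·Naₒ)/(Kᵢ + α·Naᵢ)].
e^(Vm/26.7) = e^(54.0/26.7) = 7.557
So 7.557·(Kᵢ + α·Naᵢ) = Kₒ + α·Naₒ → α = (7.557·95.0 − 6.84) / (152.0 − 7.557·11.2)
α = (717.9 − 6.84) / (152.0 − 84.64) = 711.1/67.36 = 10.56

10.6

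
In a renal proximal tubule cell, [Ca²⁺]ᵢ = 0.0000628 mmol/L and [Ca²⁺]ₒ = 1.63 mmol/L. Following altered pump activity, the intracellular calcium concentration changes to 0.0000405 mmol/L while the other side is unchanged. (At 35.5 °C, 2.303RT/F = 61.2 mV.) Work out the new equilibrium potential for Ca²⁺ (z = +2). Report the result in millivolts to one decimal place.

140.9 mV

After the shift: [Ca²⁺]_out = 1.63, [Ca²⁺]_in = 0.0000405 mmol/L.
E_new = (61.2/2)·log₁₀(1.63/0.0000405) = 30.60 · (4.6047) = 140.90 mV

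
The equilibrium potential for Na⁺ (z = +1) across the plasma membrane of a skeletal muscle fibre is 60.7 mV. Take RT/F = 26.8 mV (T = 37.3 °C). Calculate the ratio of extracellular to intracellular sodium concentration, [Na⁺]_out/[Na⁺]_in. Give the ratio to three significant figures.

ln([out]/[in]) = E·z/(26.8) = 60.7 × 1 / 26.8 = 2.2649
[out]/[in] = e^(2.2649) = 9.63

9.63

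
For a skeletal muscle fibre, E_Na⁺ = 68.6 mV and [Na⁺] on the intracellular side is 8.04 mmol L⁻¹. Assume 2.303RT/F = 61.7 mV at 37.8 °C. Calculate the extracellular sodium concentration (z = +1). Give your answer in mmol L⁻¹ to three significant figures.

104 mmol L⁻¹

Nernst: E = (61.7/1) · log₁₀([out]/[in]), so log₁₀([out]/[in]) = 68.6 × 1 / 61.7 = 1.1118.
[out]/[in] = 10^(1.1118) = 12.94.
[out] = 12.94 × 8.04 = 104 mmol L⁻¹.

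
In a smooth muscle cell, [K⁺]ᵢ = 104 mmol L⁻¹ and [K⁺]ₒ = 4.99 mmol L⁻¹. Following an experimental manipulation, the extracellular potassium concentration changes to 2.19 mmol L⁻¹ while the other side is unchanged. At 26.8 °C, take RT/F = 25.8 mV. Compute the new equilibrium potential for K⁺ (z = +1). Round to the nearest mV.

After the shift: [K⁺]_out = 2.19, [K⁺]_in = 104 mmol L⁻¹.
E_new = (25.8/1)·ln(2.19/104) = 25.80 · (-3.8605) = -99.60 mV

-100 mV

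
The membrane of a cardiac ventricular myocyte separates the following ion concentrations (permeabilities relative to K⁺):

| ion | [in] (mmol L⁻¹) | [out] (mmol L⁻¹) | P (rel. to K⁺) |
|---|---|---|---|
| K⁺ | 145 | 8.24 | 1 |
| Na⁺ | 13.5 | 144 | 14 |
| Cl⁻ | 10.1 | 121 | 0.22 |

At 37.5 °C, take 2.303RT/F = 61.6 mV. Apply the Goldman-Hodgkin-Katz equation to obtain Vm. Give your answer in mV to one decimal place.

46.2 mV

Vm = 61.6 · log₁₀[(Σ P·[cation]ₒ + Σ P·[anion]ᵢ) / (Σ P·[cation]ᵢ + Σ P·[anion]ₒ)]
Numerator = 1×8.24 + 14×144 + 0.22×10.1 = 2026
Denominator = 1×145 + 14×13.5 + 0.22×121 = 360.6
Vm = 61.6 · log₁₀(5.6194) = 61.6 × (0.7497) = 46.18 mV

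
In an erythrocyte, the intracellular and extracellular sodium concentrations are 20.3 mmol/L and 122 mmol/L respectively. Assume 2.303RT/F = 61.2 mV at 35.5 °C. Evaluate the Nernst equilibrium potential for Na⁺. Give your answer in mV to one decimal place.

E = (61.2/z) · log₁₀([Na⁺]_out/[Na⁺]_in) with z = +1.
= (61.2/1) · log₁₀(122/20.3) = 61.20 · log₁₀(6.01)
= 61.20 · (0.7789) = 47.67 mV

47.7 mV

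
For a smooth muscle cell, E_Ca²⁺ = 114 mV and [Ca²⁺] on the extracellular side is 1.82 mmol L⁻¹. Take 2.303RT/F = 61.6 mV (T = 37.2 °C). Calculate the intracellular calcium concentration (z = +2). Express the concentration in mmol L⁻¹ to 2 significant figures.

0.00036 mmol L⁻¹

Nernst: E = (61.6/2) · log₁₀([out]/[in]), so log₁₀([out]/[in]) = 114.0 × 2 / 61.6 = 3.7013.
[out]/[in] = 10^(3.7013) = 5027.
[in] = 1.82 / 5027 = 0.0003621 mmol L⁻¹.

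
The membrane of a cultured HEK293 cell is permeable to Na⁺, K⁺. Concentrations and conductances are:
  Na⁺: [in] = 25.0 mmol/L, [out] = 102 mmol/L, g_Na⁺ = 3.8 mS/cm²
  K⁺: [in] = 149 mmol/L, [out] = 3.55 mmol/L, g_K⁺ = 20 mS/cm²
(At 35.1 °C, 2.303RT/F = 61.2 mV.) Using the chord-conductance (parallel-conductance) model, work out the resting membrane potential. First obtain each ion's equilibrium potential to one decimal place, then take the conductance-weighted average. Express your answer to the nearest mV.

E_Na⁺ = (61.2/1)·log₁₀(102/25.0) = 37.4 mV
E_K⁺ = (61.2/1)·log₁₀(3.55/149) = -99.3 mV
Vm = (Σ gᵢEᵢ)/(Σ gᵢ) = (3.8·37.4 + 20·-99.3) / (3.8 + 20)
= -1843.88 / 23.8 = -77.47 mV

-77 mV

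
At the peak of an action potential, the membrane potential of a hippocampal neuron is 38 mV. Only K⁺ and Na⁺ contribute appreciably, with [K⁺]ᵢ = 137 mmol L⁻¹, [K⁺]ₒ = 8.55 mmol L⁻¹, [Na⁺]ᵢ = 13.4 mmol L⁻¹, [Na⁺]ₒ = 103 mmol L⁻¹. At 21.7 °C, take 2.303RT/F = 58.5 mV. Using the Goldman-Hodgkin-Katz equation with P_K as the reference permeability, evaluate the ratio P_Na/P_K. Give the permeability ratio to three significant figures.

Let α = P_Na/P_K. GHK: Vm = 58.5·log₁₀[(Kₒ + α·Naₒ)/(Kᵢ + α·Naᵢ)].
10^(Vm/58.5) = 10^(38.0/58.5) = 4.4624
So 4.4624·(Kᵢ + α·Naᵢ) = Kₒ + α·Naₒ → α = (4.4624·137.0 − 8.55) / (103.0 − 4.4624·13.4)
α = (611.4 − 8.55) / (103.0 − 59.8) = 602.8/43.2 = 13.95

14.0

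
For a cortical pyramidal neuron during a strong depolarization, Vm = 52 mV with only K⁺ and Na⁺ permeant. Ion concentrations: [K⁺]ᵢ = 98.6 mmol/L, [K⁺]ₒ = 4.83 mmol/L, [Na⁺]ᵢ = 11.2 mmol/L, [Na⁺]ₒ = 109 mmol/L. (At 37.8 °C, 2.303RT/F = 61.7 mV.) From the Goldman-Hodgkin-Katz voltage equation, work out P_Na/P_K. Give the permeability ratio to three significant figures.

Let α = P_Na/P_K. GHK: Vm = 61.7·log₁₀[(Kₒ + α·Naₒ)/(Kᵢ + α·Naᵢ)].
10^(Vm/61.7) = 10^(52.0/61.7) = 6.9629
So 6.9629·(Kᵢ + α·Naᵢ) = Kₒ + α·Naₒ → α = (6.9629·98.6 − 4.83) / (109.0 − 6.9629·11.2)
α = (686.5 − 4.83) / (109.0 − 77.98) = 681.7/31.02 = 21.98

22.0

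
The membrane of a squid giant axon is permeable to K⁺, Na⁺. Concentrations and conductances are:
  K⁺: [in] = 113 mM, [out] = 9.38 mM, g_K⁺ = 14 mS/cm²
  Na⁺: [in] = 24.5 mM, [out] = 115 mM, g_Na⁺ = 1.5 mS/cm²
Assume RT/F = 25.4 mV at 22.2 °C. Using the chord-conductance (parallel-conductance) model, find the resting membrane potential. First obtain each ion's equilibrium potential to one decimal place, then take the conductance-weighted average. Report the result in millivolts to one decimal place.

E_K⁺ = (25.4/1)·ln(9.38/113) = -63.2 mV
E_Na⁺ = (25.4/1)·ln(115/24.5) = 39.3 mV
Vm = (Σ gᵢEᵢ)/(Σ gᵢ) = (14·-63.2 + 1.5·39.3) / (14 + 1.5)
= -825.85 / 15.5 = -53.28 mV

-53.3 mV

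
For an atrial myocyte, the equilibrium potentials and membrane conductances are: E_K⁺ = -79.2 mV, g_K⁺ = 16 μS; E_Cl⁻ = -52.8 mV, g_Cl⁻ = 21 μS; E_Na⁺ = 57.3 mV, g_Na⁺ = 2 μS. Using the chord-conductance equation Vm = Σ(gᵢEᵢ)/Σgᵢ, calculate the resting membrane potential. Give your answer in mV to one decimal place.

Σ gᵢEᵢ = 16·(-79.2) + 21·(-52.8) + 2·(57.3) = -2261.40
Σ gᵢ = 16 + 21 + 2 = 39
Vm = -2261.40 / 39 = -57.98 mV

-58.0 mV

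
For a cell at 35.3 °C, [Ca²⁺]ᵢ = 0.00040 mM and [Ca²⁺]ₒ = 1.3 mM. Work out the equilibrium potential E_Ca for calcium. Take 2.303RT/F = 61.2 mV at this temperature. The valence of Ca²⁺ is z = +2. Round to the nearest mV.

107 mV

E = (61.2/z) · log₁₀([Ca²⁺]_out/[Ca²⁺]_in) with z = +2.
= (61.2/2) · log₁₀(1.3/0.00040) = 30.60 · log₁₀(3250)
= 30.60 · (3.5119) = 107.46 mV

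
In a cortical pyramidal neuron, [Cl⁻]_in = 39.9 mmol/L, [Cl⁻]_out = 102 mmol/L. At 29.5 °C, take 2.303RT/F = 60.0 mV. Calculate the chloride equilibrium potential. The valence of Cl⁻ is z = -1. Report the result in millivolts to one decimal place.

-24.5 mV

E = (60.0/z) · log₁₀([Cl⁻]_out/[Cl⁻]_in) with z = -1.
For an anion, dividing by z = -1 reverses the sign.
= (60.0/-1) · log₁₀(102/39.9) = -60.00 · log₁₀(2.556)
= -60.00 · (0.4076) = -24.46 mV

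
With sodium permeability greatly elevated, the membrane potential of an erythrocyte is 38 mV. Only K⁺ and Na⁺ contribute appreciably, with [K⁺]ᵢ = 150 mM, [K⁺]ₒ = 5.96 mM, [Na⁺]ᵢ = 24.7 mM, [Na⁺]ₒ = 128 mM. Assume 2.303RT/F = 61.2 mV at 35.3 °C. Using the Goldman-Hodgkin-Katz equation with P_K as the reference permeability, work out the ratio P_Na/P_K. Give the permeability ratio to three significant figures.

25.0

Let α = P_Na/P_K. GHK: Vm = 61.2·log₁₀[(Kₒ + α·Naₒ)/(Kᵢ + α·Naᵢ)].
10^(Vm/61.2) = 10^(38.0/61.2) = 4.1775
So 4.1775·(Kᵢ + α·Naᵢ) = Kₒ + α·Naₒ → α = (4.1775·150.0 − 5.96) / (128.0 − 4.1775·24.7)
α = (626.6 − 5.96) / (128.0 − 103.2) = 620.7/24.82 = 25.01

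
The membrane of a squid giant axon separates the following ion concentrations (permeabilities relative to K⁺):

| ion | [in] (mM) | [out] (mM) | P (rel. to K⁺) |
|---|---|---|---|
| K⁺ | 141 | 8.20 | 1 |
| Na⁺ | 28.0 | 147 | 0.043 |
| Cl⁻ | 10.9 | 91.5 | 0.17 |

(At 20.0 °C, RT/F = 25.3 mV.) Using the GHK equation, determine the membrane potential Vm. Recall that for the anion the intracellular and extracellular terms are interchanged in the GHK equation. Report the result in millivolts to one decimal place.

-57.3 mV

Vm = 25.3 · ln[(Σ P·[cation]ₒ + Σ P·[anion]ᵢ) / (Σ P·[cation]ᵢ + Σ P·[anion]ₒ)]
Numerator = 1×8.20 + 0.043×147 + 0.17×10.9 = 16.37
Denominator = 1×141 + 0.043×28.0 + 0.17×91.5 = 157.8
Vm = 25.3 · ln(0.10379) = 25.3 × (-2.2654) = -57.31 mV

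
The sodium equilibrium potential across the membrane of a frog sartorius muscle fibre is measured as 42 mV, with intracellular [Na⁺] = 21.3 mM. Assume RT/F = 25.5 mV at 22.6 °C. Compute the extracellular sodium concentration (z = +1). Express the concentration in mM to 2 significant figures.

Nernst: E = (25.5/1) · ln([out]/[in]), so ln([out]/[in]) = 42.0 × 1 / 25.5 = 1.6471.
[out]/[in] = e^(1.6471) = 5.192.
[out] = 5.192 × 21.3 = 110.6 mM.

110 mM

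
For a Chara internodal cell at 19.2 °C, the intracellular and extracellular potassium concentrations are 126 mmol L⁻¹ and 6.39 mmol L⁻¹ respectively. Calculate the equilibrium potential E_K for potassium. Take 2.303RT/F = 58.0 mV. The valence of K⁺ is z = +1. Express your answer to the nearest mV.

-75 mV

E = (58.0/z) · log₁₀([K⁺]_out/[K⁺]_in) with z = +1.
= (58.0/1) · log₁₀(6.39/126) = 58.00 · log₁₀(0.05071)
= 58.00 · (-1.2949) = -75.10 mV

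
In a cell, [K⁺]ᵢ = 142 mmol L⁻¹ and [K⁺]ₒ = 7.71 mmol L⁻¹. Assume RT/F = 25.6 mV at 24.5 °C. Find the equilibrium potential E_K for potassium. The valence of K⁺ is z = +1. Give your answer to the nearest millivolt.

E = (25.6/z) · ln([K⁺]_out/[K⁺]_in) with z = +1.
= (25.6/1) · ln(7.71/142) = 25.60 · ln(0.0543)
= 25.60 · (-2.9133) = -74.58 mV

-75 mV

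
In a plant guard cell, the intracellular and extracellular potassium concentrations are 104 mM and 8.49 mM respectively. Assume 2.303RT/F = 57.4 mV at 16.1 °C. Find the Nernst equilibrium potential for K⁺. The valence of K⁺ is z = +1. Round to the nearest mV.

-62 mV

E = (57.4/z) · log₁₀([K⁺]_out/[K⁺]_in) with z = +1.
= (57.4/1) · log₁₀(8.49/104) = 57.40 · log₁₀(0.08163)
= 57.40 · (-1.0881) = -62.46 mV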